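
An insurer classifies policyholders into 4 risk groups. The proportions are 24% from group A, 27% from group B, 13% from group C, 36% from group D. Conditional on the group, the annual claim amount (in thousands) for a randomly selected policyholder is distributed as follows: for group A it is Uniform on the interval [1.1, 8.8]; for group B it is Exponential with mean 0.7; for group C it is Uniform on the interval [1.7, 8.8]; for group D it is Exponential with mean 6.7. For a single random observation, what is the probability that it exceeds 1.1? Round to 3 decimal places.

Conditional on each group, P(X > 1.1): A: 1; B: 0.207748; C: 1; D: 0.84859.
By total probability, P(X > 1.1) = 0.24·1 + 0.27·0.207748 + 0.13·1 + 0.36·0.84859 = 0.731584.

0.732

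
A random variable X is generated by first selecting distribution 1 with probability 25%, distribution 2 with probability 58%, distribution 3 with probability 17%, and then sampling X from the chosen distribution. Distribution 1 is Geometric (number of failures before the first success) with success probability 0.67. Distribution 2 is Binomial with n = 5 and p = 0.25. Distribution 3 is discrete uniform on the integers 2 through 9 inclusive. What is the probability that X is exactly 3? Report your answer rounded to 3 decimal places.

Conditional on each component, P(X = 3): 1: 0.0240778; 2: 0.0878906; 3: 0.125.
By total probability, P(X = 3) = 0.25·0.0240778 + 0.58·0.0878906 + 0.17·0.125 = 0.078246.

0.078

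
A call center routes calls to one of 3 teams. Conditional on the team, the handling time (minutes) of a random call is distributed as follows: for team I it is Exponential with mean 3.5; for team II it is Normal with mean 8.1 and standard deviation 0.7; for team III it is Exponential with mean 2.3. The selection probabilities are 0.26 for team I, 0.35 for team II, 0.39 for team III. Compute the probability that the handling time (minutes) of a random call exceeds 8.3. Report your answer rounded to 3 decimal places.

Conditional on each team, P(X > 8.3): I: 0.0933473; II: 0.387548; III: 0.0270872.
By total probability, P(X > 8.3) = 0.26·0.0933473 + 0.35·0.387548 + 0.39·0.0270872 = 0.170476.

0.170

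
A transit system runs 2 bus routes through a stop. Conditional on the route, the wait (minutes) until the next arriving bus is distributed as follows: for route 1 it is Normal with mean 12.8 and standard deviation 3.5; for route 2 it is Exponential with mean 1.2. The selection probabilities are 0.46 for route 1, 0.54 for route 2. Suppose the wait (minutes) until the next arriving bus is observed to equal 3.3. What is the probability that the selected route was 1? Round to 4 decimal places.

Likelihoods f(3.3 | ·): 1: 0.00286446; 2: 0.0532732.
Posterior ∝ prior × likelihood. Numerator for 1: 0.46·0.00286446 = 0.00131765.
Normalizing constant: 0.46·0.00286446 + 0.54·0.0532732 = 0.0300852.
P(1 | observation) = 0.00131765 / 0.0300852 = 0.0437974.

0.0438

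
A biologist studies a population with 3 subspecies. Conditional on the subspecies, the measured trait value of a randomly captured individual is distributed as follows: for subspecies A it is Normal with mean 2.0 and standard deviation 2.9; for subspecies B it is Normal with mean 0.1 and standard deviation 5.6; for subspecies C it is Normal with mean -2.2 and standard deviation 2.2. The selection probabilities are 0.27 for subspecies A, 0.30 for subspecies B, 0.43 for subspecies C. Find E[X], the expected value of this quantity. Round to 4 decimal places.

Component means — A: 2; B: 0.1; C: -2.2.
E[X] = 0.27·2 + 0.3·0.1 + 0.43·-2.2 = -0.376.

-0.3760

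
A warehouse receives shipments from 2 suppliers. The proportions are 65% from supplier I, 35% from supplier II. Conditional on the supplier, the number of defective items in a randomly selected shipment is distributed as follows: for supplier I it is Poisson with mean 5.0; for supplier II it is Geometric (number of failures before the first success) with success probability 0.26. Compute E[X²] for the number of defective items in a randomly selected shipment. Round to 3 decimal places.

For each component E[X²] = Var + (mean)², giving I: 30; II: 19.0473.
Overall E[X²] = 0.65·30 + 0.35·19.0473 = 26.1666.

26.167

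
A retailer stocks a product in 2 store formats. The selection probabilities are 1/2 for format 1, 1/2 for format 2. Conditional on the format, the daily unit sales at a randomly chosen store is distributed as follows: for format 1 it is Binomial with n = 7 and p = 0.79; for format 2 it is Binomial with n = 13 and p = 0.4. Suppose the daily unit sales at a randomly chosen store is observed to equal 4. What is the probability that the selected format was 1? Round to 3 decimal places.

Likelihoods P(X=4 | ·): 1: 0.126251; 2: 0.184462.
Posterior ∝ prior × likelihood. Numerator for 1: 0.5·0.126251 = 0.0631254.
Normalizing constant: 0.5·0.126251 + 0.5·0.184462 = 0.155356.
P(1 | observation) = 0.0631254 / 0.155356 = 0.406326.

0.406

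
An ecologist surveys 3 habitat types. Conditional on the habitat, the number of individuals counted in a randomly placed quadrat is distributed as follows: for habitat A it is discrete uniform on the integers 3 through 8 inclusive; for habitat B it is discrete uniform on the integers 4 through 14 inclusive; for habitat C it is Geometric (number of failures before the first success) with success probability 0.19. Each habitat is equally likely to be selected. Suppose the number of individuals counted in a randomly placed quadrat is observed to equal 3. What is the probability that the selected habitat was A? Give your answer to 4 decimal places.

Likelihoods P(X=3 | ·): A: 0.166667; B: 0; C: 0.100974.
Posterior ∝ prior × likelihood. Numerator for A: 0.333333·0.166667 = 0.0555556.
Normalizing constant: 0.333333·0.166667 + 0.333333·0 + 0.333333·0.100974 = 0.0892135.
P(A | observation) = 0.0555556 / 0.0892135 = 0.622726.

0.6227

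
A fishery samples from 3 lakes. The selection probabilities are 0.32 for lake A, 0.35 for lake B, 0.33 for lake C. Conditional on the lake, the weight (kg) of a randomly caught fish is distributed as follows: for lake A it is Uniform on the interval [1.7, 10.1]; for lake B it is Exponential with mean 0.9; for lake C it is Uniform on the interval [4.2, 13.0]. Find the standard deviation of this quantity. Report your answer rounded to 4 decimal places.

3.8357

Per component, A: μ=5.9, E[X²]=40.69; B: μ=0.9, E[X²]=1.62; C: μ=8.6, E[X²]=80.4133.
E[X] = 0.32·5.9 + 0.35·0.9 + 0.33·8.6 = 5.041.
E[X²] = 0.32·40.69 + 0.35·1.62 + 0.33·80.4133 = 40.1242.
Var(X) = E[X²] − (E[X])² = 40.1242 − 25.4117 = 14.7125.
SD(X) = √14.7125 = 3.83569.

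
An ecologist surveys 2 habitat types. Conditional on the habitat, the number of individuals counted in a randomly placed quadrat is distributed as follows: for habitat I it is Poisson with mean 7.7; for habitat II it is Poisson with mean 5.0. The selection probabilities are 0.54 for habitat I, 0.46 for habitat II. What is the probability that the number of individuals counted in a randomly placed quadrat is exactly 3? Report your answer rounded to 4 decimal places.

0.0832

Conditional on each habitat, P(X = 3): I: 0.0344551; II: 0.140374.
By total probability, P(X = 3) = 0.54·0.0344551 + 0.46·0.140374 = 0.0831777.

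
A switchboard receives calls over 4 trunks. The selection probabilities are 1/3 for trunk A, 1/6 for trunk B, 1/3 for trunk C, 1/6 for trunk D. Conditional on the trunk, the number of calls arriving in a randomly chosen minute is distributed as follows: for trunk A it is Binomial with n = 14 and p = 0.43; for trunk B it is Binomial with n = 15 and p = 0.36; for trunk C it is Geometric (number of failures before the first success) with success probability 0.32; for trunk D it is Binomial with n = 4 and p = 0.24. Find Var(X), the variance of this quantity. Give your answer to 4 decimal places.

8.4033

Per component, A: μ=6.02, E[X²]=39.6718; B: μ=5.4, E[X²]=32.616; C: μ=2.125, E[X²]=11.1562; D: μ=0.96, E[X²]=1.6512.
E[X] = 0.333333·6.02 + 0.166667·5.4 + 0.333333·2.125 + 0.166667·0.96 = 3.775.
E[X²] = 0.333333·39.6718 + 0.166667·32.616 + 0.333333·11.1562 + 0.166667·1.6512 = 22.6539.
Var(X) = E[X²] − (E[X])² = 22.6539 − 14.2506 = 8.40326.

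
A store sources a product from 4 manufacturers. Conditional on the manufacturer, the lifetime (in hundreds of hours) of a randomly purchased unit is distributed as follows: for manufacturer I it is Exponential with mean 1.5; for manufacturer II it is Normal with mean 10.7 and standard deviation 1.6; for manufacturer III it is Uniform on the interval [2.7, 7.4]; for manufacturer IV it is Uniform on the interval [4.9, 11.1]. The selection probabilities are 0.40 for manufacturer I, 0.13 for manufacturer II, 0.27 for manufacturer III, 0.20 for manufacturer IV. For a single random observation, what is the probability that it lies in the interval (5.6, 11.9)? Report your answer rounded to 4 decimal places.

0.3907

Conditional on each manufacturer, P(5.6 < X < 11.9): I: 0.0235544; II: 0.772655; III: 0.382979; IV: 0.887097.
By total probability, P(5.6 < X < 11.9) = 0.4·0.0235544 + 0.13·0.772655 + 0.27·0.382979 + 0.2·0.887097 = 0.390691.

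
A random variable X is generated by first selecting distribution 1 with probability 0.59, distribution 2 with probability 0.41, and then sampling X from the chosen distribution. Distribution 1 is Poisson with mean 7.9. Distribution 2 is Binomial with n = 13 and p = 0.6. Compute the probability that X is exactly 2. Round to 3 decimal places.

Conditional on each component, P(X = 2): 1: 0.0115691; 2: 0.00117776.
By total probability, P(X = 2) = 0.59·0.0115691 + 0.41·0.00117776 = 0.00730862.

0.007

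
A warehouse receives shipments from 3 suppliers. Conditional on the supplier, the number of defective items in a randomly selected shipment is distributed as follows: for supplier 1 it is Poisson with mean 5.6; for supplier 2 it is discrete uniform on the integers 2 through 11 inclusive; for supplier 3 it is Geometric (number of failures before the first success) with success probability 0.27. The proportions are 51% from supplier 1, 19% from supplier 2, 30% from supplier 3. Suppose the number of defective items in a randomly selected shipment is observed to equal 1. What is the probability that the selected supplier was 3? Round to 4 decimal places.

0.8485

Likelihoods P(X=1 | ·): 1: 0.020708; 2: 0; 3: 0.1971.
Posterior ∝ prior × likelihood. Numerator for 3: 0.3·0.1971 = 0.05913.
Normalizing constant: 0.51·0.020708 + 0.19·0 + 0.3·0.1971 = 0.0696911.
P(3 | observation) = 0.05913 / 0.0696911 = 0.848458.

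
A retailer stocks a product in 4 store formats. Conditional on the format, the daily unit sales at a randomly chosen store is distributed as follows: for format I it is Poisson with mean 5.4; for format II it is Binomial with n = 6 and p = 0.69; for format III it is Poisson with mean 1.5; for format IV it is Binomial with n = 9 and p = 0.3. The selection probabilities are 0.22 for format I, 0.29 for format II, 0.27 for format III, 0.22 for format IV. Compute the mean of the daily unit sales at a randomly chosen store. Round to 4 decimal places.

3.3876

Component means — I: 5.4; II: 4.14; III: 1.5; IV: 2.7.
E[X] = 0.22·5.4 + 0.29·4.14 + 0.27·1.5 + 0.22·2.7 = 3.3876.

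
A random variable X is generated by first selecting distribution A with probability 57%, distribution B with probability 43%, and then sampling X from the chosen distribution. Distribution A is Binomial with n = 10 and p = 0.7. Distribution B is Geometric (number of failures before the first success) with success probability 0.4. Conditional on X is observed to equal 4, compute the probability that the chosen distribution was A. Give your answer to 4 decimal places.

0.4845

Likelihoods P(X=4 | ·): A: 0.0367569; B: 0.05184.
Posterior ∝ prior × likelihood. Numerator for A: 0.57·0.0367569 = 0.0209514.
Normalizing constant: 0.57·0.0367569 + 0.43·0.05184 = 0.0432426.
P(A | observation) = 0.0209514 / 0.0432426 = 0.484509.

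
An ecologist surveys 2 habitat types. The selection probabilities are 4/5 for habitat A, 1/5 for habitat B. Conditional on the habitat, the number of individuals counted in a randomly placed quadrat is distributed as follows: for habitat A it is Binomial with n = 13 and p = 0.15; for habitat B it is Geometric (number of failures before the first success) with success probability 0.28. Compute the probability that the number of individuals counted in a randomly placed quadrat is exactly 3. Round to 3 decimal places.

Conditional on each habitat, P(X = 3): A: 0.190033; B: 0.104509.
By total probability, P(X = 3) = 0.8·0.190033 + 0.2·0.104509 = 0.172928.

0.173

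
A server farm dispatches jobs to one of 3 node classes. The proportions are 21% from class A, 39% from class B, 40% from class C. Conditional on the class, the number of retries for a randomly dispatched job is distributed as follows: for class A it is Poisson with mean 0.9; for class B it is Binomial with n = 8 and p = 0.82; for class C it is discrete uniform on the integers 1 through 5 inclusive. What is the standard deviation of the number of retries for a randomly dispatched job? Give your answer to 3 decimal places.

2.534

Per component, A: μ=0.9, E[X²]=1.71; B: μ=6.56, E[X²]=44.2144; C: μ=3, E[X²]=11.
E[X] = 0.21·0.9 + 0.39·6.56 + 0.4·3 = 3.9474.
E[X²] = 0.21·1.71 + 0.39·44.2144 + 0.4·11 = 22.0027.
Var(X) = E[X²] − (E[X])² = 22.0027 − 15.582 = 6.42075.
SD(X) = √6.42075 = 2.53392.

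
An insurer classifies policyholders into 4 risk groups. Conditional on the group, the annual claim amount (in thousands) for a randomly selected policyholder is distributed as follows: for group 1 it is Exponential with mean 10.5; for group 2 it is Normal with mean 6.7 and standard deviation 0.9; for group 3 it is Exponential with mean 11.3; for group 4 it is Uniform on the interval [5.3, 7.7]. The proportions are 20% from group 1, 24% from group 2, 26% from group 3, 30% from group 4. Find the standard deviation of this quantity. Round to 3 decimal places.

7.771

Per component, 1: μ=10.5, E[X²]=220.5; 2: μ=6.7, E[X²]=45.7; 3: μ=11.3, E[X²]=255.38; 4: μ=6.5, E[X²]=42.73.
E[X] = 0.2·10.5 + 0.24·6.7 + 0.26·11.3 + 0.3·6.5 = 8.596.
E[X²] = 0.2·220.5 + 0.24·45.7 + 0.26·255.38 + 0.3·42.73 = 134.286.
Var(X) = E[X²] − (E[X])² = 134.286 − 73.8912 = 60.3946.
SD(X) = √60.3946 = 7.7714.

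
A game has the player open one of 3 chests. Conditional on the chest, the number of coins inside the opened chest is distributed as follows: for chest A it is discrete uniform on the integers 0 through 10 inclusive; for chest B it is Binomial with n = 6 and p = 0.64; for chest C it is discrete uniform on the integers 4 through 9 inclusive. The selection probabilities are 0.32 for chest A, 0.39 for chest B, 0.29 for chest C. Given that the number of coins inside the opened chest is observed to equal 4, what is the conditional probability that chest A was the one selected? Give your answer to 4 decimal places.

Likelihoods P(X=4 | ·): A: 0.0909091; B: 0.326149; C: 0.166667.
Posterior ∝ prior × likelihood. Numerator for A: 0.32·0.0909091 = 0.0290909.
Normalizing constant: 0.32·0.0909091 + 0.39·0.326149 + 0.29·0.166667 = 0.204622.
P(A | observation) = 0.0290909 / 0.204622 = 0.142169.

0.1422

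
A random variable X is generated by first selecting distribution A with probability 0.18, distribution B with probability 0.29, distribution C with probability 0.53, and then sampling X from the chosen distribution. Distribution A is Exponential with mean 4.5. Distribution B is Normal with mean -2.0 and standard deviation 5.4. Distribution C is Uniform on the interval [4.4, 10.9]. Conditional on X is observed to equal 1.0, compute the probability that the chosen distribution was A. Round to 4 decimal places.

Likelihoods f(1.0 | ·): A: 0.177942; B: 0.0633134; C: 0.
Posterior ∝ prior × likelihood. Numerator for A: 0.18·0.177942 = 0.0320295.
Normalizing constant: 0.18·0.177942 + 0.29·0.0633134 + 0.53·0 = 0.0503904.
P(A | observation) = 0.0320295 / 0.0503904 = 0.635627.

0.6356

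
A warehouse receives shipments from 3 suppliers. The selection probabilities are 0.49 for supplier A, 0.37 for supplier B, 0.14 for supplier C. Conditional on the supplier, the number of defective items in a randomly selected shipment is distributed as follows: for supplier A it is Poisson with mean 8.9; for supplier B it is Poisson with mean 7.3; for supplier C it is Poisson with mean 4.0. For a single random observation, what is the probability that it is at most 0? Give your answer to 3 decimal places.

0.003

Conditional on each supplier, P(X ≤ 0): A: 0.000136389; B: 0.000675539; C: 0.0183156.
By total probability, P(X ≤ 0) = 0.49·0.000136389 + 0.37·0.000675539 + 0.14·0.0183156 = 0.00288097.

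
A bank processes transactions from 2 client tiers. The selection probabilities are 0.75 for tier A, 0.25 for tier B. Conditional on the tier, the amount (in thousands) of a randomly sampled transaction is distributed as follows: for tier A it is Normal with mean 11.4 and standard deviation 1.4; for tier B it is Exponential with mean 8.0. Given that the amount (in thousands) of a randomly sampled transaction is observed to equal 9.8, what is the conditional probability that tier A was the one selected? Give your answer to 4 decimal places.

Likelihoods f(9.8 | ·): A: 0.148307; B: 0.0367197.
Posterior ∝ prior × likelihood. Numerator for A: 0.75·0.148307 = 0.11123.
Normalizing constant: 0.75·0.148307 + 0.25·0.0367197 = 0.12041.
P(A | observation) = 0.11123 / 0.12041 = 0.923761.

0.9238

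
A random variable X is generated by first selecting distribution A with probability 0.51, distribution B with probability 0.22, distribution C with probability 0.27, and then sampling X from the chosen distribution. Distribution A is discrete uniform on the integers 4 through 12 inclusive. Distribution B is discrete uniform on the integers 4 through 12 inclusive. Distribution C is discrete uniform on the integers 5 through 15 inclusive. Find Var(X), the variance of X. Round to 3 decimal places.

8.355

Per component, A: μ=8, E[X²]=70.6667; B: μ=8, E[X²]=70.6667; C: μ=10, E[X²]=110.
E[X] = 0.51·8 + 0.22·8 + 0.27·10 = 8.54.
E[X²] = 0.51·70.6667 + 0.22·70.6667 + 0.27·110 = 81.2867.
Var(X) = E[X²] − (E[X])² = 81.2867 − 72.9316 = 8.35507.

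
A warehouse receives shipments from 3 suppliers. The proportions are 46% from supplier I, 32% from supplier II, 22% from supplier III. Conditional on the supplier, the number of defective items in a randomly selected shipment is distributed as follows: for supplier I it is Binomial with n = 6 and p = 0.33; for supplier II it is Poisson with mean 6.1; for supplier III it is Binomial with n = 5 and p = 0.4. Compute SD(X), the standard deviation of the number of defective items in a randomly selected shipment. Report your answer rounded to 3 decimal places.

Per component, I: μ=1.98, E[X²]=5.247; II: μ=6.1, E[X²]=43.31; III: μ=2, E[X²]=5.2.
E[X] = 0.46·1.98 + 0.32·6.1 + 0.22·2 = 3.3028.
E[X²] = 0.46·5.247 + 0.32·43.31 + 0.22·5.2 = 17.4168.
Var(X) = E[X²] − (E[X])² = 17.4168 − 10.9085 = 6.50833.
SD(X) = √6.50833 = 2.55114.

2.551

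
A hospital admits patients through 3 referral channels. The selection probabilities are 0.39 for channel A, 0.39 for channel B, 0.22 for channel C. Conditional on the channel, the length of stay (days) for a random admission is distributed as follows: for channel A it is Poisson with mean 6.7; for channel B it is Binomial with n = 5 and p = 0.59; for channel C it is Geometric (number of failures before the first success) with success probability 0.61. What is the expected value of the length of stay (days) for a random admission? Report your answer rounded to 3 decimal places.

Component means — A: 6.7; B: 2.95; C: 0.639344.
E[X] = 0.39·6.7 + 0.39·2.95 + 0.22·0.639344 = 3.90416.

3.904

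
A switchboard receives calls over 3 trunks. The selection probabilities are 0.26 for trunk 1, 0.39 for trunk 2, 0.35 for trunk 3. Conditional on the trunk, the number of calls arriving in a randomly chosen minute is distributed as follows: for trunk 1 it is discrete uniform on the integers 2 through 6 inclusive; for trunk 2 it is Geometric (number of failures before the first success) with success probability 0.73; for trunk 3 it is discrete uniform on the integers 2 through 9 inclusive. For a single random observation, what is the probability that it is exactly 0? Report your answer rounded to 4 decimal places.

Conditional on each trunk, P(X = 0): 1: 0; 2: 0.73; 3: 0.
By total probability, P(X = 0) = 0.26·0 + 0.39·0.73 + 0.35·0 = 0.2847.

0.2847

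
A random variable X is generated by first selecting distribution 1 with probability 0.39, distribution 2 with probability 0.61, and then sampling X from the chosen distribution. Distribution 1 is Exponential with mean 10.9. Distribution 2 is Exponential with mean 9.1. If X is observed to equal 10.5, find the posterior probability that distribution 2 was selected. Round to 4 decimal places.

Likelihoods f(10.5 | ·): 1: 0.035012; 2: 0.0346617.
Posterior ∝ prior × likelihood. Numerator for 2: 0.61·0.0346617 = 0.0211436.
Normalizing constant: 0.39·0.035012 + 0.61·0.0346617 = 0.0347983.
P(2 | observation) = 0.0211436 / 0.0347983 = 0.607605.

0.6076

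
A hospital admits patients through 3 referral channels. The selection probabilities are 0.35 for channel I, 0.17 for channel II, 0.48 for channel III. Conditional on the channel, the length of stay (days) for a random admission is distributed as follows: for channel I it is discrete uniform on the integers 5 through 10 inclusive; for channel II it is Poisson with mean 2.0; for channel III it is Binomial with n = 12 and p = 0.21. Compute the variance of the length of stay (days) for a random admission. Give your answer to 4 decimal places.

8.3048

Per component, I: μ=7.5, E[X²]=59.1667; II: μ=2, E[X²]=6; III: μ=2.52, E[X²]=8.3412.
E[X] = 0.35·7.5 + 0.17·2 + 0.48·2.52 = 4.1746.
E[X²] = 0.35·59.1667 + 0.17·6 + 0.48·8.3412 = 25.7321.
Var(X) = E[X²] − (E[X])² = 25.7321 − 17.4273 = 8.30482.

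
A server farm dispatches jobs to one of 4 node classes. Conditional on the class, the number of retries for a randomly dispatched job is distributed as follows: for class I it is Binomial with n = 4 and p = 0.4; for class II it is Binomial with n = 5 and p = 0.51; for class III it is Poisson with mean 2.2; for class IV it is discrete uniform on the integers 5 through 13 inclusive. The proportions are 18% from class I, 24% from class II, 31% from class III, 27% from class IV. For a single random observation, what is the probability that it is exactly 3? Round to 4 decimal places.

0.1650

Conditional on each class, P(X = 3): I: 0.1536; II: 0.318495; III: 0.196639; IV: 0.
By total probability, P(X = 3) = 0.18·0.1536 + 0.24·0.318495 + 0.31·0.196639 + 0.27·0 = 0.165045.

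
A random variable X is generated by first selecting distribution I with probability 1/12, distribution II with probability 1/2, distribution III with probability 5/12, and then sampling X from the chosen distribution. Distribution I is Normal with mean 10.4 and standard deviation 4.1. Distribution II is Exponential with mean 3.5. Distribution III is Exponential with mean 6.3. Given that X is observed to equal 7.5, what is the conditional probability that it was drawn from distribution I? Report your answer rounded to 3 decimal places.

0.146

Likelihoods f(7.5 | ·): I: 0.0757684; II: 0.0335198; III: 0.0482661.
Posterior ∝ prior × likelihood. Numerator for I: 0.0833333·0.0757684 = 0.00631403.
Normalizing constant: 0.0833333·0.0757684 + 0.5·0.0335198 + 0.416667·0.0482661 = 0.0431848.
P(I | observation) = 0.00631403 / 0.0431848 = 0.14621.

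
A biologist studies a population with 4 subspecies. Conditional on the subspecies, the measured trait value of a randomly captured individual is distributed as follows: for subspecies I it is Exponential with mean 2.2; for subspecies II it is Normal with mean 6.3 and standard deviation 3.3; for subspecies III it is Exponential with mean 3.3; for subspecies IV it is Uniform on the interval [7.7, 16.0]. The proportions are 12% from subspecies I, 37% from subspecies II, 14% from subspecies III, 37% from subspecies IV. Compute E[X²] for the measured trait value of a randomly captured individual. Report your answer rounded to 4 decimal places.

77.0058

For each component E[X²] = Var + (mean)², giving I: 9.68; II: 50.58; III: 21.78; IV: 146.163.
Overall E[X²] = 0.12·9.68 + 0.37·50.58 + 0.14·21.78 + 0.37·146.163 = 77.0058.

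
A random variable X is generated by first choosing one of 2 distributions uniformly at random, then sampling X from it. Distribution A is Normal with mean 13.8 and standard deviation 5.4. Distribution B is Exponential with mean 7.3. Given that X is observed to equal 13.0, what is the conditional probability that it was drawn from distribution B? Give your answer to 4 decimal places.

0.2401

Likelihoods f(13.0 | ·): A: 0.0730719; B: 0.0230821.
Posterior ∝ prior × likelihood. Numerator for B: 0.5·0.0230821 = 0.0115411.
Normalizing constant: 0.5·0.0730719 + 0.5·0.0230821 = 0.048077.
P(B | observation) = 0.0115411 / 0.048077 = 0.240054.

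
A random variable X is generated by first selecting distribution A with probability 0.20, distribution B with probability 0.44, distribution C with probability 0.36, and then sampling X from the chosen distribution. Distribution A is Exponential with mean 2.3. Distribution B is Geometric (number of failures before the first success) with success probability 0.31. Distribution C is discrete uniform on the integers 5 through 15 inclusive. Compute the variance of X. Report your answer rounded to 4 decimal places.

21.6600

Per component, A: μ=2.3, E[X²]=10.58; B: μ=2.22581, E[X²]=12.1342; C: μ=10, E[X²]=110.
E[X] = 0.2·2.3 + 0.44·2.22581 + 0.36·10 = 5.03935.
E[X²] = 0.2·10.58 + 0.44·12.1342 + 0.36·110 = 47.0551.
Var(X) = E[X²] − (E[X])² = 47.0551 − 25.3951 = 21.66.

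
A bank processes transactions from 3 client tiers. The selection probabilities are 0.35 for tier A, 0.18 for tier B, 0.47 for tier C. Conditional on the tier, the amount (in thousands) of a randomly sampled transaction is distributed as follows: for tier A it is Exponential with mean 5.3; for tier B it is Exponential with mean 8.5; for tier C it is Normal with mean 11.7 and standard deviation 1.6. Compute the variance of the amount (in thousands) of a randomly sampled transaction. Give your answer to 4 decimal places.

32.2890

Per component, A: μ=5.3, E[X²]=56.18; B: μ=8.5, E[X²]=144.5; C: μ=11.7, E[X²]=139.45.
E[X] = 0.35·5.3 + 0.18·8.5 + 0.47·11.7 = 8.884.
E[X²] = 0.35·56.18 + 0.18·144.5 + 0.47·139.45 = 111.214.
Var(X) = E[X²] − (E[X])² = 111.214 − 78.9255 = 32.289.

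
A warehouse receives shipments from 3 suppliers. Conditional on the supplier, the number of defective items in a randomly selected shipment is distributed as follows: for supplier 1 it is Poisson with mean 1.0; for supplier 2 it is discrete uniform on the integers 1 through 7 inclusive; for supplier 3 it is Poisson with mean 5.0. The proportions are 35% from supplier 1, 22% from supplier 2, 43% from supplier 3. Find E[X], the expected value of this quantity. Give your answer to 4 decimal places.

Component means — 1: 1; 2: 4; 3: 5.
E[X] = 0.35·1 + 0.22·4 + 0.43·5 = 3.38.

3.3800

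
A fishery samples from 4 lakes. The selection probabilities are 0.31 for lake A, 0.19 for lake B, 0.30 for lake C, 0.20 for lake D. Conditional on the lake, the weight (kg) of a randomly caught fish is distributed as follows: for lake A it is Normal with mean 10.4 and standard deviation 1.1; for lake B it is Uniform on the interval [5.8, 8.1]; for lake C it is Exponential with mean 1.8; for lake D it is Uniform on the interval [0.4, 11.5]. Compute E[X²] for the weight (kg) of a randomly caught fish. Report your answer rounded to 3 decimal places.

For each component E[X²] = Var + (mean)², giving A: 109.37; B: 48.7433; C: 6.48; D: 45.67.
Overall E[X²] = 0.31·109.37 + 0.19·48.7433 + 0.3·6.48 + 0.2·45.67 = 54.2439.

54.244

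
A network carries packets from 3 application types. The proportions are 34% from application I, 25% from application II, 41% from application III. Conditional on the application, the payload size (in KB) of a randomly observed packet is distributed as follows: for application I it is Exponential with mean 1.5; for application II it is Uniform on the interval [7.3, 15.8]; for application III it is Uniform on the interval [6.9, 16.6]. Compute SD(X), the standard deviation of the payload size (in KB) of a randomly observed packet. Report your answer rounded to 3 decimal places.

Per component, I: μ=1.5, E[X²]=4.5; II: μ=11.55, E[X²]=139.423; III: μ=11.75, E[X²]=145.903.
E[X] = 0.34·1.5 + 0.25·11.55 + 0.41·11.75 = 8.215.
E[X²] = 0.34·4.5 + 0.25·139.423 + 0.41·145.903 = 96.2062.
Var(X) = E[X²] − (E[X])² = 96.2062 − 67.4862 = 28.72.
SD(X) = √28.72 = 5.3591.

5.359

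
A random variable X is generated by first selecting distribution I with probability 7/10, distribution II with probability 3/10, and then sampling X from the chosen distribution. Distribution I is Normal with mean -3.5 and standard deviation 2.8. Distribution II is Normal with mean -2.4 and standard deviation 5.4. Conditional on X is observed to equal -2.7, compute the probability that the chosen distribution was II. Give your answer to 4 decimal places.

Likelihoods f(-2.7 | ·): I: 0.136781; II: 0.0737643.
Posterior ∝ prior × likelihood. Numerator for II: 0.3·0.0737643 = 0.0221293.
Normalizing constant: 0.7·0.136781 + 0.3·0.0737643 = 0.117876.
P(II | observation) = 0.0221293 / 0.117876 = 0.187734.

0.1877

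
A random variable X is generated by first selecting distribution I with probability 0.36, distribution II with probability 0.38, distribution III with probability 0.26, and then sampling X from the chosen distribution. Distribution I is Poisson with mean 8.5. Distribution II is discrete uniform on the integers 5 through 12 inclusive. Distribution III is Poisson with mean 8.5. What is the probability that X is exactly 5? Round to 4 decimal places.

0.0941

Conditional on each component, P(X = 5): I: 0.0752333; II: 0.125; III: 0.0752333.
By total probability, P(X = 5) = 0.36·0.0752333 + 0.38·0.125 + 0.26·0.0752333 = 0.0941447.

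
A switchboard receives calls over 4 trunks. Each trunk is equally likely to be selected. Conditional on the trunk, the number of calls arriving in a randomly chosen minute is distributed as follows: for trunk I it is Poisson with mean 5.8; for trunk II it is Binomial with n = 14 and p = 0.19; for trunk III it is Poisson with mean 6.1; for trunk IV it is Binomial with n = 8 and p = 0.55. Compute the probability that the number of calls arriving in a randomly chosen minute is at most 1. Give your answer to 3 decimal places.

Conditional on each trunk, P(X ≤ 1): I: 0.0205874; II: 0.2242; III: 0.0159244; IV: 0.018123.
By total probability, P(X ≤ 1) = 0.25·0.0205874 + 0.25·0.2242 + 0.25·0.0159244 + 0.25·0.018123 = 0.0697086.

0.070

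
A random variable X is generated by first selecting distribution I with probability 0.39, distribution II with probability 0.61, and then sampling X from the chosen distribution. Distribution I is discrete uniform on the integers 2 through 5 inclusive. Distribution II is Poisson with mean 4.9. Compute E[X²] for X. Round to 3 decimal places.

For each component E[X²] = Var + (mean)², giving I: 13.5; II: 28.91.
Overall E[X²] = 0.39·13.5 + 0.61·28.91 = 22.9001.

22.900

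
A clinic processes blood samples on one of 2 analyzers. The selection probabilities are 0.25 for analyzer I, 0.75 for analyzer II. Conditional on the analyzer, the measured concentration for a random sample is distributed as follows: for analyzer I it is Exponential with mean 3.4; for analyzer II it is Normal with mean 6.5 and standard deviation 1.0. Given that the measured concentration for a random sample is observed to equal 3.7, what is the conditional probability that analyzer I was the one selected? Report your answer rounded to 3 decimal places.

0.807

Likelihoods f(3.7 | ·): I: 0.0990619; II: 0.00791545.
Posterior ∝ prior × likelihood. Numerator for I: 0.25·0.0990619 = 0.0247655.
Normalizing constant: 0.25·0.0990619 + 0.75·0.00791545 = 0.0307021.
P(I | observation) = 0.0247655 / 0.0307021 = 0.806639.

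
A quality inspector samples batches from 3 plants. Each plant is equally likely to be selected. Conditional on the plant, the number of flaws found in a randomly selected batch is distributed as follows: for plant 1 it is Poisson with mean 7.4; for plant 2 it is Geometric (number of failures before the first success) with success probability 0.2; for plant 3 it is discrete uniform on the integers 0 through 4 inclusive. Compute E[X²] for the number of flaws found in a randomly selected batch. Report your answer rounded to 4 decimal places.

For each component E[X²] = Var + (mean)², giving 1: 62.16; 2: 36; 3: 6.
Overall E[X²] = 0.333333·62.16 + 0.333333·36 + 0.333333·6 = 34.72.

34.7200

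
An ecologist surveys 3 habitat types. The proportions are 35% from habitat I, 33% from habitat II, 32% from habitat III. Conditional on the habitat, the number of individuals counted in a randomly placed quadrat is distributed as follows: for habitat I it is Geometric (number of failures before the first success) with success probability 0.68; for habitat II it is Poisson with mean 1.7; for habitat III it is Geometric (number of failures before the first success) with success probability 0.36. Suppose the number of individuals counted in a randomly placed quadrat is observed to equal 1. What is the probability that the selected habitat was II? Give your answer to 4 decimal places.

0.4061

Likelihoods P(X=1 | ·): I: 0.2176; II: 0.310562; III: 0.2304.
Posterior ∝ prior × likelihood. Numerator for II: 0.33·0.310562 = 0.102485.
Normalizing constant: 0.35·0.2176 + 0.33·0.310562 + 0.32·0.2304 = 0.252373.
P(II | observation) = 0.102485 / 0.252373 = 0.406087.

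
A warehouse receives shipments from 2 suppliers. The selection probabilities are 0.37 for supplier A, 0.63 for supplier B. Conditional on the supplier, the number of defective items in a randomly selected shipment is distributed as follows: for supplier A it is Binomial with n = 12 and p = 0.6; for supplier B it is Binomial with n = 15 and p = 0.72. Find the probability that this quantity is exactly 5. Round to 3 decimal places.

0.038

Conditional on each supplier, P(X = 5): A: 0.100902; B: 0.00172107.
By total probability, P(X = 5) = 0.37·0.100902 + 0.63·0.00172107 = 0.0384182.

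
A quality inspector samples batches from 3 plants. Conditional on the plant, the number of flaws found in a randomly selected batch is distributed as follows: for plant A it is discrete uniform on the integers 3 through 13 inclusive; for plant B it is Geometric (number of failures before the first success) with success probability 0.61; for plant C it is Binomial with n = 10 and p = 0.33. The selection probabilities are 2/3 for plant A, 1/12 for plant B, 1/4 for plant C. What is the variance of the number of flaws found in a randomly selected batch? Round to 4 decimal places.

Per component, A: μ=8, E[X²]=74; B: μ=0.639344, E[X²]=1.45687; C: μ=3.3, E[X²]=13.101.
E[X] = 0.666667·8 + 0.0833333·0.639344 + 0.25·3.3 = 6.21161.
E[X²] = 0.666667·74 + 0.0833333·1.45687 + 0.25·13.101 = 52.73.
Var(X) = E[X²] − (E[X])² = 52.73 − 38.5841 = 14.1459.

14.1459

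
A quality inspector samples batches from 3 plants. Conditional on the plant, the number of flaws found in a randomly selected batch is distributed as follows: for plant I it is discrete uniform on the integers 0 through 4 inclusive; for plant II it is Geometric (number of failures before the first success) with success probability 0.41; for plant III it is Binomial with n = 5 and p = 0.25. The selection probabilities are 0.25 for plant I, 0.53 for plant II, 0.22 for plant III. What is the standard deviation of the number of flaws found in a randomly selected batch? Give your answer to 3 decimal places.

Per component, I: μ=2, E[X²]=6; II: μ=1.43902, E[X²]=5.58061; III: μ=1.25, E[X²]=2.5.
E[X] = 0.25·2 + 0.53·1.43902 + 0.22·1.25 = 1.53768.
E[X²] = 0.25·6 + 0.53·5.58061 + 0.22·2.5 = 5.00772.
Var(X) = E[X²] − (E[X])² = 5.00772 − 2.36447 = 2.64325.
SD(X) = √2.64325 = 1.62581.

1.626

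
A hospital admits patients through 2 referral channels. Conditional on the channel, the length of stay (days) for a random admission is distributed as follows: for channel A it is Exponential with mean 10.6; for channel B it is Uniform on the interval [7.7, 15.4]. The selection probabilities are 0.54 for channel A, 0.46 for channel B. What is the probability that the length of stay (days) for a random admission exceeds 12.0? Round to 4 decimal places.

0.3772

Conditional on each channel, P(X > 12.0): A: 0.322364; B: 0.441558.
By total probability, P(X > 12.0) = 0.54·0.322364 + 0.46·0.441558 = 0.377193.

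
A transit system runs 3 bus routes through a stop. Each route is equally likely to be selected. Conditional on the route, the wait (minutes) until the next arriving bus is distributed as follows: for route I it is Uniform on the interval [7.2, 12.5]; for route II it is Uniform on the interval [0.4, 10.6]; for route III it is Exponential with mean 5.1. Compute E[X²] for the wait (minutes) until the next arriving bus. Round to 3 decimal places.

For each component E[X²] = Var + (mean)², giving I: 99.3633; II: 38.92; III: 52.02.
Overall E[X²] = 0.333333·99.3633 + 0.333333·38.92 + 0.333333·52.02 = 63.4344.

63.434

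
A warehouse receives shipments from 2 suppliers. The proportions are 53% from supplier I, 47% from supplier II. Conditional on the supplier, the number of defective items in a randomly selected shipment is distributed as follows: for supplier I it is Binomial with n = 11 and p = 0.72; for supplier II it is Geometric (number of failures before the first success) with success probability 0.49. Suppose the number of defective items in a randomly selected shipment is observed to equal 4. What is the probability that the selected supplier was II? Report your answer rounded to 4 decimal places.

Likelihoods P(X=4 | ·): I: 0.011966; II: 0.0331495.
Posterior ∝ prior × likelihood. Numerator for II: 0.47·0.0331495 = 0.0155803.
Normalizing constant: 0.53·0.011966 + 0.47·0.0331495 = 0.0219223.
P(II | observation) = 0.0155803 / 0.0219223 = 0.710705.

0.7107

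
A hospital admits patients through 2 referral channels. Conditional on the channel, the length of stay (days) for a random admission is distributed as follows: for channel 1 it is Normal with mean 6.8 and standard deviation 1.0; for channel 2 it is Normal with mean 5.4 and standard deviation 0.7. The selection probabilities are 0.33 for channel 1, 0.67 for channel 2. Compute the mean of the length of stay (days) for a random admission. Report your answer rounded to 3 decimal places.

Component means — 1: 6.8; 2: 5.4.
E[X] = 0.33·6.8 + 0.67·5.4 = 5.862.

5.862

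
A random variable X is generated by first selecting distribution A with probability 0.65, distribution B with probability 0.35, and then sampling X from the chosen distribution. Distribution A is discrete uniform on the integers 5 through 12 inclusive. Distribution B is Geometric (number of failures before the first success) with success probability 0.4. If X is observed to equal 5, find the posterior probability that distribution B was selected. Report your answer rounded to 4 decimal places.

0.1182

Likelihoods P(X=5 | ·): A: 0.125; B: 0.031104.
Posterior ∝ prior × likelihood. Numerator for B: 0.35·0.031104 = 0.0108864.
Normalizing constant: 0.65·0.125 + 0.35·0.031104 = 0.0921364.
P(B | observation) = 0.0108864 / 0.0921364 = 0.118155.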